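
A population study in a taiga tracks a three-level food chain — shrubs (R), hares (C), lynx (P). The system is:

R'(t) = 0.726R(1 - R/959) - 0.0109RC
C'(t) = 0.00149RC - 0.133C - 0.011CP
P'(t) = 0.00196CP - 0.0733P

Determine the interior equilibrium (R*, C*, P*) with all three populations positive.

R* ≈ 421, C* ≈ 37.4, P* ≈ 44.9

From dP/dt = 0: 0.00196C* = 0.0733, so C* = 37.4.
From dR/dt = 0: 0.726(1 - R*/959) = 0.0109·37.4, giving R* = 959·(1 - 0.561) = 421.
From dC/dt = 0: 0.00149·421 - 0.133 = 0.011P*, so P* = 0.494/0.011 = 44.9.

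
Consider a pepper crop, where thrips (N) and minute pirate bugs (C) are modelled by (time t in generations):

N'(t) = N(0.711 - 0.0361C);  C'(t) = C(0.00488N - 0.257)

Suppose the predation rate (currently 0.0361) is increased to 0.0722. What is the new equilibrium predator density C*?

C* ≈ 9.85

At the interior fixed point, setting dN/dt = 0 with N > 0 fixes C* = (prey growth rate)/(NC coefficient) — independent of the other coefficients.
With the change, C* = 0.711/0.0722 = 9.85; it falls from 19.7.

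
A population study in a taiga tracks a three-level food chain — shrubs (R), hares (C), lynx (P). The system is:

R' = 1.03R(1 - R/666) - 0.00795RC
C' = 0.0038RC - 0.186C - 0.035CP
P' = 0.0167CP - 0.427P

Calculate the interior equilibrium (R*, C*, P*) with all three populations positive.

From dP/dt = 0: 0.0167C* = 0.427, so C* = 25.6.
From dR/dt = 0: 1.03(1 - R*/666) = 0.00795·25.6, giving R* = 666·(1 - 0.197) = 535.
From dC/dt = 0: 0.0038·535 - 0.186 = 0.035P*, so P* = 1.85/0.035 = 52.7.

R* ≈ 535, C* ≈ 25.6, P* ≈ 52.7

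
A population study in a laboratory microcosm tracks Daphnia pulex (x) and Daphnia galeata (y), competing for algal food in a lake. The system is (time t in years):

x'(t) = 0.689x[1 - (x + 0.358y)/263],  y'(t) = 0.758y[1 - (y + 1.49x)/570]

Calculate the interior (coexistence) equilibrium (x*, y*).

Setting both brackets to zero gives the nullclines x + 0.358y = 263 and 1.49x + y = 570.
Substituting y = 570 - 1.49x into the first: x(1 - 0.358·1.49) = 263 - 0.358·570.
So x* = 58.9/0.467 = 126, and then y* = 570 - 1.49·126 = 382.

x* ≈ 126, y* ≈ 382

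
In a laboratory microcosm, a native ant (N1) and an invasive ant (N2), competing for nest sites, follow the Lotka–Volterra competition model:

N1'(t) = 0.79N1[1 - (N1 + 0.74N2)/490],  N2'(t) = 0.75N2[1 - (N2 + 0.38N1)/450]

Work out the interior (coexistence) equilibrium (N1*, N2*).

Setting both brackets to zero gives the nullclines N1 + 0.74N2 = 490 and 0.38N1 + N2 = 450.
Substituting N2 = 450 - 0.38N1 into the first: N1(1 - 0.74·0.38) = 490 - 0.74·450.
So N1* = 157/0.719 = 218, and then N2* = 450 - 0.38·218 = 367.

N1* ≈ 218, N2* ≈ 367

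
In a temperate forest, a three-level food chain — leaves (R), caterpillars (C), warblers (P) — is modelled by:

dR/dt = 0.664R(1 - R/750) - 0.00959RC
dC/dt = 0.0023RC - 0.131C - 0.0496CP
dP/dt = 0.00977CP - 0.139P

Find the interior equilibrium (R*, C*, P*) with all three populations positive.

R* ≈ 596, C* ≈ 14.2, P* ≈ 25

From dP/dt = 0: 0.00977C* = 0.139, so C* = 14.2.
From dR/dt = 0: 0.664(1 - R*/750) = 0.00959·14.2, giving R* = 750·(1 - 0.205) = 596.
From dC/dt = 0: 0.0023·596 - 0.131 = 0.0496P*, so P* = 1.24/0.0496 = 25.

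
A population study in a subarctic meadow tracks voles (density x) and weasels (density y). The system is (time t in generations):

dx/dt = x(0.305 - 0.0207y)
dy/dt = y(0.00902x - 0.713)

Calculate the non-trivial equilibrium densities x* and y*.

x* ≈ 79, y* ≈ 14.7

Set dy/dt = 0 with y > 0: 0.00902x - 0.713 = 0, so x* = 0.713/0.00902 = 79.
Set dx/dt = 0 with x > 0: 0.305 - 0.0207y = 0, so y* = 0.305/0.0207 = 14.7.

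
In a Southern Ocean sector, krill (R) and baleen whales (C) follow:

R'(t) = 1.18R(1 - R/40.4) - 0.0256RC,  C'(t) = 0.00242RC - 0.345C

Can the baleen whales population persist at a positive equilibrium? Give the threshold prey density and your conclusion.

Threshold R = 143; K < 143, so no, the predator goes extinct.

The predator equation gives dC/dt > 0 only when R > 0.345/0.00242 = 143.
Without the predator, R → K = 40.4. Since 40.4 < 143, the predator cannot invade.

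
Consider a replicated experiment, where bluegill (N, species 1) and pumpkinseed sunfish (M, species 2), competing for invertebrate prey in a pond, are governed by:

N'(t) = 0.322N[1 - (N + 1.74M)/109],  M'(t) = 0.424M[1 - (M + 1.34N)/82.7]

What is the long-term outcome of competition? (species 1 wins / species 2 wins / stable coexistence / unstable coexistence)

Compare the nullcline intercepts: K1/α12 = 109/1.74 = 62.6 < K2 = 82.7; K2/α21 = 82.7/1.34 = 61.7 < K1 = 109.
Since both are reversed, neither can invade when rare; the interior point is a saddle.

unstable coexistence (outcome depends on initial conditions)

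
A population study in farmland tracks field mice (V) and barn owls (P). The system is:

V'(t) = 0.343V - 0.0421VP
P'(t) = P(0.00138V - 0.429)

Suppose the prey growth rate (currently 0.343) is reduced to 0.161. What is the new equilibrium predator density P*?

P* ≈ 3.82

At the interior fixed point, setting dV/dt = 0 with V > 0 fixes P* = (prey growth rate)/(VP coefficient) — independent of the other coefficients.
With the change, P* = 0.161/0.0421 = 3.82; it falls from 8.15.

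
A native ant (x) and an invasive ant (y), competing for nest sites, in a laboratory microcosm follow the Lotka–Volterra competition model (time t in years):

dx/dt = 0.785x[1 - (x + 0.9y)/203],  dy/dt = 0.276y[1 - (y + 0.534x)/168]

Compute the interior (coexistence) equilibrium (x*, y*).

x* ≈ 99.7, y* ≈ 115

Setting both brackets to zero gives the nullclines x + 0.9y = 203 and 0.534x + y = 168.
Substituting y = 168 - 0.534x into the first: x(1 - 0.9·0.534) = 203 - 0.9·168.
So x* = 51.8/0.519 = 99.7, and then y* = 168 - 0.534·99.7 = 115.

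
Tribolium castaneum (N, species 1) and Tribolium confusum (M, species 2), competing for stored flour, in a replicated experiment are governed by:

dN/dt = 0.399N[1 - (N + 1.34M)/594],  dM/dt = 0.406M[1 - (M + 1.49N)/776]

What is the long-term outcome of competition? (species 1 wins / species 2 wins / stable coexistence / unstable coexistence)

Compare the nullcline intercepts: K1/α12 = 594/1.34 = 443 < K2 = 776; K2/α21 = 776/1.49 = 521 < K1 = 594.
Since both are reversed, neither can invade when rare; the interior point is a saddle.

unstable coexistence (outcome depends on initial conditions)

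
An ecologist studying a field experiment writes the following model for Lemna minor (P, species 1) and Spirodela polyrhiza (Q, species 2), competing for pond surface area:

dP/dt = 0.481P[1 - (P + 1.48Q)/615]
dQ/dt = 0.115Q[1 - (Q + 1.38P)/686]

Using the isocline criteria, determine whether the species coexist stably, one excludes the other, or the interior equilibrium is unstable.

Compare the nullcline intercepts: K1/α12 = 615/1.48 = 416 < K2 = 686; K2/α21 = 686/1.38 = 497 < K1 = 615.
Since both are reversed, neither can invade when rare; the interior point is a saddle.

unstable coexistence (outcome depends on initial conditions)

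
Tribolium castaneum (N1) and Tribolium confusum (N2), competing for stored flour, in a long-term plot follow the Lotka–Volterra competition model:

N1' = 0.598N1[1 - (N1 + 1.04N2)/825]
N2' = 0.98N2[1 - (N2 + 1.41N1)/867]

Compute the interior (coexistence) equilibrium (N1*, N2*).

N1* ≈ 164, N2* ≈ 635

Setting both brackets to zero gives the nullclines N1 + 1.04N2 = 825 and 1.41N1 + N2 = 867.
Substituting N2 = 867 - 1.41N1 into the first: N1(1 - 1.04·1.41) = 825 - 1.04·867.
So N1* = -76.7/-0.466 = 164, and then N2* = 867 - 1.41·164 = 635.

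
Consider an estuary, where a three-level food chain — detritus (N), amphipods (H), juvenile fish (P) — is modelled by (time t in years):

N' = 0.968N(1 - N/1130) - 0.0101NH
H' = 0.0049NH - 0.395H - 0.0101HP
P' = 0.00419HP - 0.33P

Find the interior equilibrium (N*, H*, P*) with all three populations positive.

From dP/dt = 0: 0.00419H* = 0.33, so H* = 78.8.
From dN/dt = 0: 0.968(1 - N*/1130) = 0.0101·78.8, giving N* = 1130·(1 - 0.822) = 201.
From dH/dt = 0: 0.0049·201 - 0.395 = 0.0101P*, so P* = 0.592/0.0101 = 58.6.

N* ≈ 201, H* ≈ 78.8, P* ≈ 58.6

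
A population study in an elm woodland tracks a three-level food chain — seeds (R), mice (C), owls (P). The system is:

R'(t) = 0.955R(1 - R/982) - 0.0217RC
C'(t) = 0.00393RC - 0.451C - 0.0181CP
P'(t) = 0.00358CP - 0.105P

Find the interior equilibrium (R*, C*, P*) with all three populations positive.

From dP/dt = 0: 0.00358C* = 0.105, so C* = 29.3.
From dR/dt = 0: 0.955(1 - R*/982) = 0.0217·29.3, giving R* = 982·(1 - 0.666) = 328.
From dC/dt = 0: 0.00393·328 - 0.451 = 0.0181P*, so P* = 0.836/0.0181 = 46.2.

R* ≈ 328, C* ≈ 29.3, P* ≈ 46.2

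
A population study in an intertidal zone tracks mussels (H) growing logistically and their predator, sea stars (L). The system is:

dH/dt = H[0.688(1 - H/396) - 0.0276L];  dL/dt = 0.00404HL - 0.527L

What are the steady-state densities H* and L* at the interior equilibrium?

From dL/dt = 0 with L > 0: 0.00404H* = 0.527, so H* = 130.
Substitute into dH/dt = 0: 0.688(1 - 130/396) = 0.0276L*.
The bracket is 0.671, giving L* = 0.461/0.0276 = 16.7.

H* ≈ 130, L* ≈ 16.7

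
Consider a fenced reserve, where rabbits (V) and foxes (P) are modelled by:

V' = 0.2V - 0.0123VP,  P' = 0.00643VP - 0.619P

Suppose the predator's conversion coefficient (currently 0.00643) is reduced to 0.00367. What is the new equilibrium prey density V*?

At the interior fixed point, setting dP/dt = 0 with P > 0 fixes V* = (predator death rate)/(VP coefficient) — independent of the other coefficients.
With the change, V* = 0.619/0.00367 = 169; it rises from 96.3.

V* ≈ 169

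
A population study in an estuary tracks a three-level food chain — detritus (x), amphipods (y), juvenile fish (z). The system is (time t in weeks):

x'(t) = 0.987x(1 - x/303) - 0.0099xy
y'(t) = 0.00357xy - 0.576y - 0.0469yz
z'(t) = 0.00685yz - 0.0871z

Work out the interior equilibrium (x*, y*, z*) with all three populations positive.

From dz/dt = 0: 0.00685y* = 0.0871, so y* = 12.7.
From dx/dt = 0: 0.987(1 - x*/303) = 0.0099·12.7, giving x* = 303·(1 - 0.128) = 264.
From dy/dt = 0: 0.00357·264 - 0.576 = 0.0469z*, so z* = 0.368/0.0469 = 7.84.

x* ≈ 264, y* ≈ 12.7, z* ≈ 7.84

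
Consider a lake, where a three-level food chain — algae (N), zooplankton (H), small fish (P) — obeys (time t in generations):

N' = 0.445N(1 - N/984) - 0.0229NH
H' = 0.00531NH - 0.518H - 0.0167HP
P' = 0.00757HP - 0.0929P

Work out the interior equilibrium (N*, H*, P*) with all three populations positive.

N* ≈ 363, H* ≈ 12.3, P* ≈ 84.3

From dP/dt = 0: 0.00757H* = 0.0929, so H* = 12.3.
From dN/dt = 0: 0.445(1 - N*/984) = 0.0229·12.3, giving N* = 984·(1 - 0.632) = 363.
From dH/dt = 0: 0.00531·363 - 0.518 = 0.0167P*, so P* = 1.41/0.0167 = 84.3.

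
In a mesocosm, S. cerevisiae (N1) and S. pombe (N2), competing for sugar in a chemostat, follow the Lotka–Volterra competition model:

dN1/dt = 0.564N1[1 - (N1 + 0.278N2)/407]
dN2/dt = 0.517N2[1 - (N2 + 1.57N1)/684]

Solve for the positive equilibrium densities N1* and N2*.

N1* ≈ 385, N2* ≈ 79.9

Setting both brackets to zero gives the nullclines N1 + 0.278N2 = 407 and 1.57N1 + N2 = 684.
Substituting N2 = 684 - 1.57N1 into the first: N1(1 - 0.278·1.57) = 407 - 0.278·684.
So N1* = 217/0.564 = 385, and then N2* = 684 - 1.57·385 = 79.9.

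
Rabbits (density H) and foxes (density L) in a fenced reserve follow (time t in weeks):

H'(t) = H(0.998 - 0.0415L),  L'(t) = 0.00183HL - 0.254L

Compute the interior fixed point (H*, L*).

H* ≈ 139, L* ≈ 24

Set dL/dt = 0 with L > 0: 0.00183H - 0.254 = 0, so H* = 0.254/0.00183 = 139.
Set dH/dt = 0 with H > 0: 0.998 - 0.0415L = 0, so L* = 0.998/0.0415 = 24.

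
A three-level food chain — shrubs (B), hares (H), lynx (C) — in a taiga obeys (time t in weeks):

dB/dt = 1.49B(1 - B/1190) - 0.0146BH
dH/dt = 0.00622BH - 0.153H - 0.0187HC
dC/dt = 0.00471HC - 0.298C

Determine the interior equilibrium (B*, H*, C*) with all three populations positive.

B* ≈ 452, H* ≈ 63.3, C* ≈ 142

From dC/dt = 0: 0.00471H* = 0.298, so H* = 63.3.
From dB/dt = 0: 1.49(1 - B*/1190) = 0.0146·63.3, giving B* = 1190·(1 - 0.62) = 452.
From dH/dt = 0: 0.00622·452 - 0.153 = 0.0187C*, so C* = 2.66/0.0187 = 142.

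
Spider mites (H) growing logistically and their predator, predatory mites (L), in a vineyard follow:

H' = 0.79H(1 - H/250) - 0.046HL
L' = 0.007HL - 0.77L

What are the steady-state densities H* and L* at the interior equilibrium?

H* ≈ 110, L* ≈ 9.62

From dL/dt = 0 with L > 0: 0.007H* = 0.77, so H* = 110.
Substitute into dH/dt = 0: 0.79(1 - 110/250) = 0.046L*.
The bracket is 0.56, giving L* = 0.442/0.046 = 9.62.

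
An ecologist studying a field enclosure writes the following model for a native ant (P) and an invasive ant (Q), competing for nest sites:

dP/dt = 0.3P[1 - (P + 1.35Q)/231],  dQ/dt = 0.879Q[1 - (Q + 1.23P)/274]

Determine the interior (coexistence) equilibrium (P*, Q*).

Setting both brackets to zero gives the nullclines P + 1.35Q = 231 and 1.23P + Q = 274.
Substituting Q = 274 - 1.23P into the first: P(1 - 1.35·1.23) = 231 - 1.35·274.
So P* = -139/-0.661 = 210, and then Q* = 274 - 1.23·210 = 15.3.

P* ≈ 210, Q* ≈ 15.3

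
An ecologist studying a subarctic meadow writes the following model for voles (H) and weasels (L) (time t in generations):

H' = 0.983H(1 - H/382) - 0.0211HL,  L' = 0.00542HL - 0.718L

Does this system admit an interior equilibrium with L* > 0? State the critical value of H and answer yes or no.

The predator equation gives dL/dt > 0 only when H > 0.718/0.00542 = 132.
Without the predator, H → K = 382. Since 382 > 132, the predator can invade and persist.

Threshold H = 132; K > 132, so yes, the predator persists.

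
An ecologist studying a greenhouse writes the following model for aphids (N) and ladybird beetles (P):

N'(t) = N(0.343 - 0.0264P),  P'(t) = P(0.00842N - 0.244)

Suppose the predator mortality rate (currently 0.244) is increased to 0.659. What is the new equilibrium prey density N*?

N* ≈ 78.3

At the interior fixed point, setting dP/dt = 0 with P > 0 fixes N* = (predator death rate)/(NP coefficient) — independent of the other coefficients.
With the change, N* = 0.659/0.00842 = 78.3; it rises from 29.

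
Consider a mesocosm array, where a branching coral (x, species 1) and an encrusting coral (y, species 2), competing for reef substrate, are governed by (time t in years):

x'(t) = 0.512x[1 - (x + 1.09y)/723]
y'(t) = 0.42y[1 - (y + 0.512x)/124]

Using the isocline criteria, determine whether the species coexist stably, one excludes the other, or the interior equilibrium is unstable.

species 1 excludes species 2

Compare the nullcline intercepts: K1/α12 = 723/1.09 = 663 > K2 = 124; K2/α21 = 124/0.512 = 242 < K1 = 723.
Since the inequalities point opposite ways, species 1 can invade but species 2 cannot.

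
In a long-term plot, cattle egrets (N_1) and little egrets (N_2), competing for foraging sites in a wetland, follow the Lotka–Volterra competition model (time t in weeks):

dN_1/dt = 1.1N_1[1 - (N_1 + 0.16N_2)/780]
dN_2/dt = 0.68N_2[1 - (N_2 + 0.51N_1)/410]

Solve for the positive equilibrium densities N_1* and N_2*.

N_1* ≈ 778, N_2* ≈ 13.3

Setting both brackets to zero gives the nullclines N_1 + 0.16N_2 = 780 and 0.51N_1 + N_2 = 410.
Substituting N_2 = 410 - 0.51N_1 into the first: N_1(1 - 0.16·0.51) = 780 - 0.16·410.
So N_1* = 714/0.918 = 778, and then N_2* = 410 - 0.51·778 = 13.3.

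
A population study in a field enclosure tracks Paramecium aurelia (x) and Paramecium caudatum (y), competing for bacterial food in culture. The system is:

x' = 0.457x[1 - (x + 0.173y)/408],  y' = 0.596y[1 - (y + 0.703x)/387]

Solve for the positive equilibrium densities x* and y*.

Setting both brackets to zero gives the nullclines x + 0.173y = 408 and 0.703x + y = 387.
Substituting y = 387 - 0.703x into the first: x(1 - 0.173·0.703) = 408 - 0.173·387.
So x* = 341/0.878 = 388, and then y* = 387 - 0.703·388 = 114.

x* ≈ 388, y* ≈ 114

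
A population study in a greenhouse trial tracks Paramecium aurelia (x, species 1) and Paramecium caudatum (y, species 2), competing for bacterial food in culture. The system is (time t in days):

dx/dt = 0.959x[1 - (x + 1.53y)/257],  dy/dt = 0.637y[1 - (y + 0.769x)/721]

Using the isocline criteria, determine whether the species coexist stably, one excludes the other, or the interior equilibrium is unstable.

Compare the nullcline intercepts: K1/α12 = 257/1.53 = 168 < K2 = 721; K2/α21 = 721/0.769 = 938 > K1 = 257.
Since the inequalities point opposite ways, species 2 can invade but species 1 cannot.

species 2 excludes species 1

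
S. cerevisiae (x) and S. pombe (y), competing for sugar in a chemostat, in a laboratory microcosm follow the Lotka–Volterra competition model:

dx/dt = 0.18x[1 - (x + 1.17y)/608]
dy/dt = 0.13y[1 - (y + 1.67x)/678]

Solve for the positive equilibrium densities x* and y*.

x* ≈ 194, y* ≈ 354

Setting both brackets to zero gives the nullclines x + 1.17y = 608 and 1.67x + y = 678.
Substituting y = 678 - 1.67x into the first: x(1 - 1.17·1.67) = 608 - 1.17·678.
So x* = -185/-0.954 = 194, and then y* = 678 - 1.67·194 = 354.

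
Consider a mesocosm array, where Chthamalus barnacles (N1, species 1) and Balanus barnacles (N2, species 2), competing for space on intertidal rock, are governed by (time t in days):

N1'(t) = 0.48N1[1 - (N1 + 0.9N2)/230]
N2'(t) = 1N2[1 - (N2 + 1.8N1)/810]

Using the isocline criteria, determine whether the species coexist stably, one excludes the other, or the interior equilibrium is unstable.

Compare the nullcline intercepts: K1/α12 = 230/0.9 = 256 < K2 = 810; K2/α21 = 810/1.8 = 450 > K1 = 230.
Since the inequalities point opposite ways, species 2 can invade but species 1 cannot.

species 2 excludes species 1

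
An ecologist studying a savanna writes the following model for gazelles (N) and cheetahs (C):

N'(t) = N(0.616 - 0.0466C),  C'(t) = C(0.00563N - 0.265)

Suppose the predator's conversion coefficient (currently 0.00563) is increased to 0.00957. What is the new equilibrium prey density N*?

N* ≈ 27.7

At the interior fixed point, setting dC/dt = 0 with C > 0 fixes N* = (predator death rate)/(NC coefficient) — independent of the other coefficients.
With the change, N* = 0.265/0.00957 = 27.7; it falls from 47.1.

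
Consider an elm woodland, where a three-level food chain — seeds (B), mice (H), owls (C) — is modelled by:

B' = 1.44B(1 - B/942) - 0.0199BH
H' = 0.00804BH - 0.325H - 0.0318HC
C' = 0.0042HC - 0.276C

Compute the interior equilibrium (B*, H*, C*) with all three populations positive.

B* ≈ 86.5, H* ≈ 65.7, C* ≈ 11.7

From dC/dt = 0: 0.0042H* = 0.276, so H* = 65.7.
From dB/dt = 0: 1.44(1 - B*/942) = 0.0199·65.7, giving B* = 942·(1 - 0.908) = 86.5.
From dH/dt = 0: 0.00804·86.5 - 0.325 = 0.0318C*, so C* = 0.371/0.0318 = 11.7.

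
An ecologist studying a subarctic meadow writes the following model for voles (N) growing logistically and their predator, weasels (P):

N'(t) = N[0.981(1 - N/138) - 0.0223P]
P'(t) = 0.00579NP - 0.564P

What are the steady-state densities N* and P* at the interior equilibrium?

From dP/dt = 0 with P > 0: 0.00579N* = 0.564, so N* = 97.4.
Substitute into dN/dt = 0: 0.981(1 - 97.4/138) = 0.0223P*.
The bracket is 0.294, giving P* = 0.289/0.0223 = 12.9.

N* ≈ 97.4, P* ≈ 12.9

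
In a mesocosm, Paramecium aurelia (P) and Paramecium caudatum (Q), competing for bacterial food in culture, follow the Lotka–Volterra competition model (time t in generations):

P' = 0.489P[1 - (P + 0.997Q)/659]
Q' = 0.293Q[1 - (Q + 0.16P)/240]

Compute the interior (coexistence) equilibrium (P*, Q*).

Setting both brackets to zero gives the nullclines P + 0.997Q = 659 and 0.16P + Q = 240.
Substituting Q = 240 - 0.16P into the first: P(1 - 0.997·0.16) = 659 - 0.997·240.
So P* = 420/0.84 = 499, and then Q* = 240 - 0.16·499 = 160.

P* ≈ 499, Q* ≈ 160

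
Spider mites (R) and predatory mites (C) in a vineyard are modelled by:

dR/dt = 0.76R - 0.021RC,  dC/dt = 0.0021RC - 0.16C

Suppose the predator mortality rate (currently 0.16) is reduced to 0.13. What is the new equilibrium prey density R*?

At the interior fixed point, setting dC/dt = 0 with C > 0 fixes R* = (predator death rate)/(RC coefficient) — independent of the other coefficients.
With the change, R* = 0.13/0.0021 = 61.9; it falls from 76.2.

R* ≈ 61.9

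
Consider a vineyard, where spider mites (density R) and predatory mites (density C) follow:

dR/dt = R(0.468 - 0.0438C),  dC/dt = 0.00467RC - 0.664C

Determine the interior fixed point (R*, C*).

Set dC/dt = 0 with C > 0: 0.00467R - 0.664 = 0, so R* = 0.664/0.00467 = 142.
Set dR/dt = 0 with R > 0: 0.468 - 0.0438C = 0, so C* = 0.468/0.0438 = 10.7.

R* ≈ 142, C* ≈ 10.7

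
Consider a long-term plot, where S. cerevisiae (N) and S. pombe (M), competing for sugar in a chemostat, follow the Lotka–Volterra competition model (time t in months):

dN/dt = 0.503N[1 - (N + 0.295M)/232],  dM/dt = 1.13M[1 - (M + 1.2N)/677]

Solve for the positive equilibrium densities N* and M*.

N* ≈ 50, M* ≈ 617

Setting both brackets to zero gives the nullclines N + 0.295M = 232 and 1.2N + M = 677.
Substituting M = 677 - 1.2N into the first: N(1 - 0.295·1.2) = 232 - 0.295·677.
So N* = 32.3/0.646 = 50, and then M* = 677 - 1.2·50 = 617.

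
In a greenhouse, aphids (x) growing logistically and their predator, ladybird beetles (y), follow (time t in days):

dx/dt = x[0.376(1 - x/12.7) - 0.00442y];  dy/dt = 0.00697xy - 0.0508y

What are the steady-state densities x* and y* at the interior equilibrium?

From dy/dt = 0 with y > 0: 0.00697x* = 0.0508, so x* = 7.29.
Substitute into dx/dt = 0: 0.376(1 - 7.29/12.7) = 0.00442y*.
The bracket is 0.426, giving y* = 0.16/0.00442 = 36.2.

x* ≈ 7.29, y* ≈ 36.2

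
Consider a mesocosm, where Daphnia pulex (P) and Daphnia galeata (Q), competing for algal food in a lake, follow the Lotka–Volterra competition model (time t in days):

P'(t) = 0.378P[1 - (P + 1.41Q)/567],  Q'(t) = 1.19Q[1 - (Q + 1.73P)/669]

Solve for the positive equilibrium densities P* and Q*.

P* ≈ 261, Q* ≈ 217

Setting both brackets to zero gives the nullclines P + 1.41Q = 567 and 1.73P + Q = 669.
Substituting Q = 669 - 1.73P into the first: P(1 - 1.41·1.73) = 567 - 1.41·669.
So P* = -376/-1.44 = 261, and then Q* = 669 - 1.73·261 = 217.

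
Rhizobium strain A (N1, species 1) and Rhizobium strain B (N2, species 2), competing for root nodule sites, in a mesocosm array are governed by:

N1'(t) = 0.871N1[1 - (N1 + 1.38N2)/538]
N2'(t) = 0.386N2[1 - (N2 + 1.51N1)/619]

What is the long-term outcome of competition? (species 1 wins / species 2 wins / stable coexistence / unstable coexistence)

unstable coexistence (outcome depends on initial conditions)

Compare the nullcline intercepts: K1/α12 = 538/1.38 = 390 < K2 = 619; K2/α21 = 619/1.51 = 410 < K1 = 538.
Since both are reversed, neither can invade when rare; the interior point is a saddle.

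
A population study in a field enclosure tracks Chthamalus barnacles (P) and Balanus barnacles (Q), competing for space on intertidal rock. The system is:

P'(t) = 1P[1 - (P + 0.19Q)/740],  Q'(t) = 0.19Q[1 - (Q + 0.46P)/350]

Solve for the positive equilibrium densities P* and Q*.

P* ≈ 738, Q* ≈ 10.5

Setting both brackets to zero gives the nullclines P + 0.19Q = 740 and 0.46P + Q = 350.
Substituting Q = 350 - 0.46P into the first: P(1 - 0.19·0.46) = 740 - 0.19·350.
So P* = 674/0.913 = 738, and then Q* = 350 - 0.46·738 = 10.5.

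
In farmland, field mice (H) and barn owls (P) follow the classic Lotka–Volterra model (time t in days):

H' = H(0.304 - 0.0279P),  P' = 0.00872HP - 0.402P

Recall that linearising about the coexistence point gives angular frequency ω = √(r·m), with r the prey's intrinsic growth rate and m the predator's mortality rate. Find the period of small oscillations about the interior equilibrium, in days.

Here r = 0.304 and m = 0.402, so r·m = 0.122.
ω = √0.122 = 0.35 per day, hence T = 2π/ω ≈ 18 days.

T ≈ 18 days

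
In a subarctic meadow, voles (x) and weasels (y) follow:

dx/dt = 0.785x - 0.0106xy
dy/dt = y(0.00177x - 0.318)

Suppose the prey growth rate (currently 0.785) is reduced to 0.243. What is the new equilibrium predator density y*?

y* ≈ 22.9

At the interior fixed point, setting dx/dt = 0 with x > 0 fixes y* = (prey growth rate)/(xy coefficient) — independent of the other coefficients.
With the change, y* = 0.243/0.0106 = 22.9; it falls from 74.1.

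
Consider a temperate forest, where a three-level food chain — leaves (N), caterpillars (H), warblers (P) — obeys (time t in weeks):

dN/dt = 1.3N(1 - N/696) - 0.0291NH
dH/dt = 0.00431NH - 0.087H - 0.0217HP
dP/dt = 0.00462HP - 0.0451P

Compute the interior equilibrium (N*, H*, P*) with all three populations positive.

N* ≈ 544, H* ≈ 9.76, P* ≈ 104

From dP/dt = 0: 0.00462H* = 0.0451, so H* = 9.76.
From dN/dt = 0: 1.3(1 - N*/696) = 0.0291·9.76, giving N* = 696·(1 - 0.219) = 544.
From dH/dt = 0: 0.00431·544 - 0.087 = 0.0217P*, so P* = 2.26/0.0217 = 104.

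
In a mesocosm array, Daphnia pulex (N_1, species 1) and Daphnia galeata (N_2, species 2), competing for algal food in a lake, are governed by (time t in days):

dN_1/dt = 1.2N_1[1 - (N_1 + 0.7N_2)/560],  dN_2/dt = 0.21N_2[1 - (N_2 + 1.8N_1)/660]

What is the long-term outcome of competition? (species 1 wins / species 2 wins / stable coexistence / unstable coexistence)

species 1 excludes species 2

Compare the nullcline intercepts: K1/α12 = 560/0.7 = 800 > K2 = 660; K2/α21 = 660/1.8 = 367 < K1 = 560.
Since the inequalities point opposite ways, species 1 can invade but species 2 cannot.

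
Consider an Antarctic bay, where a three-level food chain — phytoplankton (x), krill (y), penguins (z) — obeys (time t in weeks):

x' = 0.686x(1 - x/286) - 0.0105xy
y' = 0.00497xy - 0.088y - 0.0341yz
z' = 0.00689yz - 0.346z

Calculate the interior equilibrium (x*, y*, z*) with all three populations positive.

From dz/dt = 0: 0.00689y* = 0.346, so y* = 50.2.
From dx/dt = 0: 0.686(1 - x*/286) = 0.0105·50.2, giving x* = 286·(1 - 0.769) = 66.2.
From dy/dt = 0: 0.00497·66.2 - 0.088 = 0.0341z*, so z* = 0.241/0.0341 = 7.06.

x* ≈ 66.2, y* ≈ 50.2, z* ≈ 7.06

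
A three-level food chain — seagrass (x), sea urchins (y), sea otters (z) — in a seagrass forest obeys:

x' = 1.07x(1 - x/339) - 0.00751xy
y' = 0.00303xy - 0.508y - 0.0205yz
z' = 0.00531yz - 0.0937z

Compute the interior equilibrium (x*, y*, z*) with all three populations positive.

From dz/dt = 0: 0.00531y* = 0.0937, so y* = 17.6.
From dx/dt = 0: 1.07(1 - x*/339) = 0.00751·17.6, giving x* = 339·(1 - 0.124) = 297.
From dy/dt = 0: 0.00303·297 - 0.508 = 0.0205z*, so z* = 0.392/0.0205 = 19.1.

x* ≈ 297, y* ≈ 17.6, z* ≈ 19.1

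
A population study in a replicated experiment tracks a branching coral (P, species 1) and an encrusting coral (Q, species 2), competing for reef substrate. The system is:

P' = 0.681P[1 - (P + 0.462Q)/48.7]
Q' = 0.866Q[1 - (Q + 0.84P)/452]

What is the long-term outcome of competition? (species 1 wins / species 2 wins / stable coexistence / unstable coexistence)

species 2 excludes species 1

Compare the nullcline intercepts: K1/α12 = 48.7/0.462 = 105 < K2 = 452; K2/α21 = 452/0.84 = 538 > K1 = 48.7.
Since the inequalities point opposite ways, species 2 can invade but species 1 cannot.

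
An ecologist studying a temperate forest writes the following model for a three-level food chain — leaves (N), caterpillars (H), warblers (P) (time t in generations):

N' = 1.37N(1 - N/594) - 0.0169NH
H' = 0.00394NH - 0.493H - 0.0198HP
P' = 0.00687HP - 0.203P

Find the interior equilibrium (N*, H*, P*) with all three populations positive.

From dP/dt = 0: 0.00687H* = 0.203, so H* = 29.5.
From dN/dt = 0: 1.37(1 - N*/594) = 0.0169·29.5, giving N* = 594·(1 - 0.365) = 377.
From dH/dt = 0: 0.00394·377 - 0.493 = 0.0198P*, so P* = 0.994/0.0198 = 50.2.

N* ≈ 377, H* ≈ 29.5, P* ≈ 50.2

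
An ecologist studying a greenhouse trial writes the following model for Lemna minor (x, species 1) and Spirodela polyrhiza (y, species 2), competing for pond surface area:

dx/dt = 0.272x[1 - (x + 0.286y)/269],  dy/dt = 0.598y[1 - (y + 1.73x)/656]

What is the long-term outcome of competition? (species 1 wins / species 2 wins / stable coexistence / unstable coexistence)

stable coexistence

Compare the nullcline intercepts: K1/α12 = 269/0.286 = 941 > K2 = 656; K2/α21 = 656/1.73 = 379 > K1 = 269.
Since both inequalities hold, each species can invade when rare, so the interior equilibrium is stable.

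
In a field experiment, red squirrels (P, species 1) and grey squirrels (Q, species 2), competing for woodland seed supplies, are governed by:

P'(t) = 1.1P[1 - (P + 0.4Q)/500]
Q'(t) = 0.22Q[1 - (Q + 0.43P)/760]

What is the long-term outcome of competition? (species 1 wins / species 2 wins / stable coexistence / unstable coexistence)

stable coexistence

Compare the nullcline intercepts: K1/α12 = 500/0.4 = 1250 > K2 = 760; K2/α21 = 760/0.43 = 1770 > K1 = 500.
Since both inequalities hold, each species can invade when rare, so the interior equilibrium is stable.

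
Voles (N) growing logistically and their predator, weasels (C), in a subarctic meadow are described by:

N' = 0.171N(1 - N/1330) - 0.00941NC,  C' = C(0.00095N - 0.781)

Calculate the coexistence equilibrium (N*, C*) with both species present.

From dC/dt = 0 with C > 0: 0.00095N* = 0.781, so N* = 822.
Substitute into dN/dt = 0: 0.171(1 - 822/1330) = 0.00941C*.
The bracket is 0.382, giving C* = 0.0653/0.00941 = 6.94.

N* ≈ 822, C* ≈ 6.94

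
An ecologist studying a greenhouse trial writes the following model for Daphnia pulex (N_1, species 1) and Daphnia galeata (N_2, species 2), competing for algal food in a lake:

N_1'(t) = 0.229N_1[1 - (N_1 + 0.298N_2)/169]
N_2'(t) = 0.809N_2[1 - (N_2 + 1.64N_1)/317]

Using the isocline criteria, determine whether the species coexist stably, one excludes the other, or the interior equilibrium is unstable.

Compare the nullcline intercepts: K1/α12 = 169/0.298 = 567 > K2 = 317; K2/α21 = 317/1.64 = 193 > K1 = 169.
Since both inequalities hold, each species can invade when rare, so the interior equilibrium is stable.

stable coexistence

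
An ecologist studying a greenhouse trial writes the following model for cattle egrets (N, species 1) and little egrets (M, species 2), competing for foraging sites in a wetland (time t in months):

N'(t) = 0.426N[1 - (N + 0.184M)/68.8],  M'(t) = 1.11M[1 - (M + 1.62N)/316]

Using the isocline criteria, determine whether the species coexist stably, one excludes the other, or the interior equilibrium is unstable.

stable coexistence

Compare the nullcline intercepts: K1/α12 = 68.8/0.184 = 374 > K2 = 316; K2/α21 = 316/1.62 = 195 > K1 = 68.8.
Since both inequalities hold, each species can invade when rare, so the interior equilibrium is stable.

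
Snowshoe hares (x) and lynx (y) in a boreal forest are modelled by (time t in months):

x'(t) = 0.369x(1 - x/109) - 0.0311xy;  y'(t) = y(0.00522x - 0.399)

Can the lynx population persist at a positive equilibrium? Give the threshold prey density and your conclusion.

The predator equation gives dy/dt > 0 only when x > 0.399/0.00522 = 76.4.
Without the predator, x → K = 109. Since 109 > 76.4, the predator can invade and persist.

Threshold x = 76.4; K > 76.4, so yes, the predator persists.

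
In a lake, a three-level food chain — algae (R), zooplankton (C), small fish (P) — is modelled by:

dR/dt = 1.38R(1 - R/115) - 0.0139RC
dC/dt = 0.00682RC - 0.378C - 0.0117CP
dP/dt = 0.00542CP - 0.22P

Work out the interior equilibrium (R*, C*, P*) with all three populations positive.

From dP/dt = 0: 0.00542C* = 0.22, so C* = 40.6.
From dR/dt = 0: 1.38(1 - R*/115) = 0.0139·40.6, giving R* = 115·(1 - 0.409) = 68.
From dC/dt = 0: 0.00682·68 - 0.378 = 0.0117P*, so P* = 0.0856/0.0117 = 7.32.

R* ≈ 68, C* ≈ 40.6, P* ≈ 7.32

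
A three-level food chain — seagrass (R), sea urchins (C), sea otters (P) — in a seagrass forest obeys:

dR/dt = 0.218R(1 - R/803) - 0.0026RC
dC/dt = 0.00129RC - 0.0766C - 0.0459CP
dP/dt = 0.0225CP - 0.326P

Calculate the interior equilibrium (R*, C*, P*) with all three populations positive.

R* ≈ 664, C* ≈ 14.5, P* ≈ 17

From dP/dt = 0: 0.0225C* = 0.326, so C* = 14.5.
From dR/dt = 0: 0.218(1 - R*/803) = 0.0026·14.5, giving R* = 803·(1 - 0.173) = 664.
From dC/dt = 0: 0.00129·664 - 0.0766 = 0.0459P*, so P* = 0.78/0.0459 = 17.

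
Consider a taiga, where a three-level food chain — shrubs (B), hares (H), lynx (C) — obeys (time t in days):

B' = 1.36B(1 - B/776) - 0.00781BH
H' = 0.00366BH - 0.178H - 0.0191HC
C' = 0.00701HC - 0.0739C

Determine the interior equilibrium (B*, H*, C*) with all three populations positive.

B* ≈ 729, H* ≈ 10.5, C* ≈ 130

From dC/dt = 0: 0.00701H* = 0.0739, so H* = 10.5.
From dB/dt = 0: 1.36(1 - B*/776) = 0.00781·10.5, giving B* = 776·(1 - 0.0605) = 729.
From dH/dt = 0: 0.00366·729 - 0.178 = 0.0191C*, so C* = 2.49/0.0191 = 130.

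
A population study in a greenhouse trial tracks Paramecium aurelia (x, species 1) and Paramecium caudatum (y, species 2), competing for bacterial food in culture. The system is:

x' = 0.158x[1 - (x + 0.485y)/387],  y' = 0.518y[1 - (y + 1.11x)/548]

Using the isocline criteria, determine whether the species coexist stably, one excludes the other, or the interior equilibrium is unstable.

Compare the nullcline intercepts: K1/α12 = 387/0.485 = 798 > K2 = 548; K2/α21 = 548/1.11 = 494 > K1 = 387.
Since both inequalities hold, each species can invade when rare, so the interior equilibrium is stable.

stable coexistence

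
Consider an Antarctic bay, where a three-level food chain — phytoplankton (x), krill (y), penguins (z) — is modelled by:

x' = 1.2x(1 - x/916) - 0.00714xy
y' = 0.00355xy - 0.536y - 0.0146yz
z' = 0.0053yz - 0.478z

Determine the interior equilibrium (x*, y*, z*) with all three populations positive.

x* ≈ 424, y* ≈ 90.2, z* ≈ 66.5

From dz/dt = 0: 0.0053y* = 0.478, so y* = 90.2.
From dx/dt = 0: 1.2(1 - x*/916) = 0.00714·90.2, giving x* = 916·(1 - 0.537) = 424.
From dy/dt = 0: 0.00355·424 - 0.536 = 0.0146z*, so z* = 0.971/0.0146 = 66.5.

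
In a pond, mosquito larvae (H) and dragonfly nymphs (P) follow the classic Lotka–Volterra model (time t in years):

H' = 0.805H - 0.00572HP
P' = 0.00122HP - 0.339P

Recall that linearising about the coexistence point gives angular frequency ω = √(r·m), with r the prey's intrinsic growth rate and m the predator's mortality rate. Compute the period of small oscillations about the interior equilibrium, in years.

T ≈ 12 years

Here r = 0.805 and m = 0.339, so r·m = 0.273.
ω = √0.273 = 0.522 per year, hence T = 2π/ω ≈ 12 years.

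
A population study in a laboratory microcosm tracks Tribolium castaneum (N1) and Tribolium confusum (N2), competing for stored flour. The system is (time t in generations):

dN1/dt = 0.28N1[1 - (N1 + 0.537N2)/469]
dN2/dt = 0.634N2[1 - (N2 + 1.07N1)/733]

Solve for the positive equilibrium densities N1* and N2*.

Setting both brackets to zero gives the nullclines N1 + 0.537N2 = 469 and 1.07N1 + N2 = 733.
Substituting N2 = 733 - 1.07N1 into the first: N1(1 - 0.537·1.07) = 469 - 0.537·733.
So N1* = 75.4/0.425 = 177, and then N2* = 733 - 1.07·177 = 543.

N1* ≈ 177, N2* ≈ 543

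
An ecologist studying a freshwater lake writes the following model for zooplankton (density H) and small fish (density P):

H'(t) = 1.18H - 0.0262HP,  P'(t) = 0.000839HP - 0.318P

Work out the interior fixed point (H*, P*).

H* ≈ 379, P* ≈ 45

Set dP/dt = 0 with P > 0: 0.000839H - 0.318 = 0, so H* = 0.318/0.000839 = 379.
Set dH/dt = 0 with H > 0: 1.18 - 0.0262P = 0, so P* = 1.18/0.0262 = 45.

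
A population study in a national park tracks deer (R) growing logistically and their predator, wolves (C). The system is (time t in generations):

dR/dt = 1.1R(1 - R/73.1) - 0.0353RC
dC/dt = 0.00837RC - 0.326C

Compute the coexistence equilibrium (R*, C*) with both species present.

R* ≈ 38.9, C* ≈ 14.6

From dC/dt = 0 with C > 0: 0.00837R* = 0.326, so R* = 38.9.
Substitute into dR/dt = 0: 1.1(1 - 38.9/73.1) = 0.0353C*.
The bracket is 0.467, giving C* = 0.514/0.0353 = 14.6.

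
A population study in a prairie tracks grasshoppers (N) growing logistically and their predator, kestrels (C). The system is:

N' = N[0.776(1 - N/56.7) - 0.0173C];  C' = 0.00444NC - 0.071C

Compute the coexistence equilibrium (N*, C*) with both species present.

From dC/dt = 0 with C > 0: 0.00444N* = 0.071, so N* = 16.
Substitute into dN/dt = 0: 0.776(1 - 16/56.7) = 0.0173C*.
The bracket is 0.718, giving C* = 0.557/0.0173 = 32.2.

N* ≈ 16, C* ≈ 32.2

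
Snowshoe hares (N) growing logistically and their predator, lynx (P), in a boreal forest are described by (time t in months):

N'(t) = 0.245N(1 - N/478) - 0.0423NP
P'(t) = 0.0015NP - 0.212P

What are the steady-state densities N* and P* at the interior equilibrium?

N* ≈ 141, P* ≈ 4.08

From dP/dt = 0 with P > 0: 0.0015N* = 0.212, so N* = 141.
Substitute into dN/dt = 0: 0.245(1 - 141/478) = 0.0423P*.
The bracket is 0.704, giving P* = 0.173/0.0423 = 4.08.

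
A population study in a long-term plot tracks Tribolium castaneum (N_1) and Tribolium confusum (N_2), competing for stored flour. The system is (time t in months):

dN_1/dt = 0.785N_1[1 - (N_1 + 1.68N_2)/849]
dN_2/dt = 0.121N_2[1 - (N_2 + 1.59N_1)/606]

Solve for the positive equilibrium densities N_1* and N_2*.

Setting both brackets to zero gives the nullclines N_1 + 1.68N_2 = 849 and 1.59N_1 + N_2 = 606.
Substituting N_2 = 606 - 1.59N_1 into the first: N_1(1 - 1.68·1.59) = 849 - 1.68·606.
So N_1* = -169/-1.67 = 101, and then N_2* = 606 - 1.59·101 = 445.

N_1* ≈ 101, N_2* ≈ 445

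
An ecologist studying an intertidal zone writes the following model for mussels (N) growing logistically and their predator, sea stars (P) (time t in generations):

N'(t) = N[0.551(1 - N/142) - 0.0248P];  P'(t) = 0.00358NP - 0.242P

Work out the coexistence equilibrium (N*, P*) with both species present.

From dP/dt = 0 with P > 0: 0.00358N* = 0.242, so N* = 67.6.
Substitute into dN/dt = 0: 0.551(1 - 67.6/142) = 0.0248P*.
The bracket is 0.524, giving P* = 0.289/0.0248 = 11.6.

N* ≈ 67.6, P* ≈ 11.6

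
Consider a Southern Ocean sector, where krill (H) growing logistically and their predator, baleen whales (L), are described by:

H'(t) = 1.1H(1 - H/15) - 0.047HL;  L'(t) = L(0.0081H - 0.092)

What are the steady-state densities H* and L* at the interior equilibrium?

From dL/dt = 0 with L > 0: 0.0081H* = 0.092, so H* = 11.4.
Substitute into dH/dt = 0: 1.1(1 - 11.4/15) = 0.047L*.
The bracket is 0.243, giving L* = 0.267/0.047 = 5.68.

H* ≈ 11.4, L* ≈ 5.68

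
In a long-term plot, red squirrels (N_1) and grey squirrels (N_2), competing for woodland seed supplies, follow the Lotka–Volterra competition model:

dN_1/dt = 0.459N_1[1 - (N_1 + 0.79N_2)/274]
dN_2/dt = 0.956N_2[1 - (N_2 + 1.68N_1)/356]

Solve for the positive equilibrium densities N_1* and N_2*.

Setting both brackets to zero gives the nullclines N_1 + 0.79N_2 = 274 and 1.68N_1 + N_2 = 356.
Substituting N_2 = 356 - 1.68N_1 into the first: N_1(1 - 0.79·1.68) = 274 - 0.79·356.
So N_1* = -7.24/-0.327 = 22.1, and then N_2* = 356 - 1.68·22.1 = 319.

N_1* ≈ 22.1, N_2* ≈ 319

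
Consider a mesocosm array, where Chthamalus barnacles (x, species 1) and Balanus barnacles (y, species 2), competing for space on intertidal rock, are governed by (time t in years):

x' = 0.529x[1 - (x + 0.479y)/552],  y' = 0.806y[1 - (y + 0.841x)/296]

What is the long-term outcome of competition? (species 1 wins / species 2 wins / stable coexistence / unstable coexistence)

species 1 excludes species 2

Compare the nullcline intercepts: K1/α12 = 552/0.479 = 1150 > K2 = 296; K2/α21 = 296/0.841 = 352 < K1 = 552.
Since the inequalities point opposite ways, species 1 can invade but species 2 cannot.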